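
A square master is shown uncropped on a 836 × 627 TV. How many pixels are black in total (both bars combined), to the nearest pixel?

Since 1.000 < 1.333, the master is height-limited.
The master is 627 × 1/1 ≈ 627.0000 px wide.
Leftover width: 836 − 627.0000 = 209.0000 px.
That's 209.0000 × 627 ≈ 131043 black pixels.

131043 pixels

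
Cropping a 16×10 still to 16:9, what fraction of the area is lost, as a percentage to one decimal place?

10.0%

The width stays; only height is cut (since 16:9 is wider than 16×10).
(1.600)/(1.778) ≈ 0.900 of the area survives, leaving 10.00% discarded.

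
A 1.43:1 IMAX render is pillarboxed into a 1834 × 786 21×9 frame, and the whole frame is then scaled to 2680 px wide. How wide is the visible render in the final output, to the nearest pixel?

1642 px

Fitted into 1834×786, the render spans the height; its width is 786 × 1.430 ≈ 1123.98 px.
Resizing to 2680 px wide multiplies everything by 1.4613: 1123.98 → 1642.46 px.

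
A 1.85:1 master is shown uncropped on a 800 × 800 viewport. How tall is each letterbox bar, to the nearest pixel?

184 px

1.85:1 is wider than 1:1, so it spans the full width.
Content height = 800 / 1.850 ≈ 432.43 px.
800 − 432.43 = 367.57 px of bars (183.78 each).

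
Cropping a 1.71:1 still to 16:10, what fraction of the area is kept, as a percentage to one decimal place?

93.6%

Going from 1.71:1 to 16:10 means cutting width while keeping height.
(1.600)/(1.710) ≈ 0.936 of the area survives.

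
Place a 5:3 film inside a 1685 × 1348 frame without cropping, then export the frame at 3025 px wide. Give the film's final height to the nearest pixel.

In the 1685×1348 frame the film fills the width: height = 1685 × 3/5 ≈ 1011.00 px.
Resizing to 3025 px wide multiplies everything by 1.7953: 1011.00 → 1815.00 px.

1815 px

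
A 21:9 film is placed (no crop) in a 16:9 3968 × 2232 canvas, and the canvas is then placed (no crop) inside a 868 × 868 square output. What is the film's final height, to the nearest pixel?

372 px

21:9 in 3968×2232: fills the width, so the film is 3968.00 × 1700.57.
16:9 in 868×868: fills the width, so the intermediate becomes 868.00 × 488.25 — a scale of ×0.2188.
So the film's height is 1700.57 × 0.2188 ≈ 372.00.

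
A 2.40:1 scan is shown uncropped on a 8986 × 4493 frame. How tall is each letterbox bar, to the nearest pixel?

374 px

2.40:1 (2.400) > Univisium 2:1 (2.000), so the scan fills the width.
The scan is 8986 / 2.400 ≈ 3744.17 px tall.
Leftover height: 4493 − 3744.17 = 748.83 px → 374.42 each side.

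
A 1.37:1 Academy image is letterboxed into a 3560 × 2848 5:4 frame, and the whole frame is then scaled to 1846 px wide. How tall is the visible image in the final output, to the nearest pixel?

In the 3560×2848 frame the image fills the width: height = 3560 / 1.370 ≈ 2598.54 px.
Scaling 3560 → 1846 is ×0.5185, so the height becomes 2598.54 × 0.5185 ≈ 1347.45 px.

1347 px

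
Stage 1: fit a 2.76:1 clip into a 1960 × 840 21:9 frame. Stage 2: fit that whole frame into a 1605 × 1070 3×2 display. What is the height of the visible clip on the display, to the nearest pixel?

2.76:1 in 1960×840: fills the width, so the clip is 1960.00 × 710.14.
The 21:9 canvas is width-limited in 1605×1070, giving 1605.00 × 687.86; scale factor 0.8189.
Applying the same ×0.8189: 710.14 → 581.52.

582 px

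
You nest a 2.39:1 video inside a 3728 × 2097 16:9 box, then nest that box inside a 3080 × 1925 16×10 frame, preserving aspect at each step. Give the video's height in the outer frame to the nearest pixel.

Inside the 3728×2097 canvas the video is width-limited at 3728.00 × 1559.83.
Second fit — the 16:9 canvas into 3080×1925 spans the width: 3080.00 × 1732.50 (×0.8262 from 3728×2097).
The video scales with it: height 1559.83 × 0.8262 ≈ 1288.70.

1289 px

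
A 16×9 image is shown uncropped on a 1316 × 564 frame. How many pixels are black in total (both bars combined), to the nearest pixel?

16×9 (1.778) < 21×9 (2.333), so the image fills the height.
The image is 564 × 16/9 ≈ 1002.6667 px wide.
Leftover width: 1316 − 1002.6667 = 313.3333 px.
Bar area = 313.3333 × 564 ≈ 176720 px.

176720 pixels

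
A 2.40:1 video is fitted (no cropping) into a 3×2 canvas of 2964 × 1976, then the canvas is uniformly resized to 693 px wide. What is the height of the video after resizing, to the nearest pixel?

At 2964×1976 the video is width-limited, so height = 2964 / 2.400 ≈ 1235.00 px.
The frame scales by 693/2964 = 0.2338; 1235.00 × 0.2338 ≈ 288.75 px.

289 px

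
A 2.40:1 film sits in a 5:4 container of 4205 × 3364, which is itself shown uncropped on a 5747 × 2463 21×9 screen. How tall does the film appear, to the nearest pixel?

1283 px

Inside the 4205×3364 canvas the film is width-limited at 4205.00 × 1752.08.
Second fit — the 5:4 canvas into 5747×2463 spans the height: 3078.75 × 2463.00 (×0.7322 from 4205×3364).
So the film's height is 1752.08 × 0.7322 ≈ 1282.81.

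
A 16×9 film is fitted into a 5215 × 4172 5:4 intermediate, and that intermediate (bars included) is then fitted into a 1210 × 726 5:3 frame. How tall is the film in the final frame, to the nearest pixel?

510 px

First fit — 16×9 into 5215×4172 spans the width: 5215.00 × 2933.44.
The 5:4 canvas is height-limited in 1210×726, giving 907.50 × 726.00; scale factor 0.1740.
So the film's height is 2933.44 × 0.1740 ≈ 510.47.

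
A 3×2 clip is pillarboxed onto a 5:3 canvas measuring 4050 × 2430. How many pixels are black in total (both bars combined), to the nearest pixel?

984150 pixels

Since 1.500 < 1.667, the clip is height-limited.
That makes the image 3645.0000 px wide (2430 × 3/2).
Leftover width: 4050 − 3645.0000 = 405.0000 px.
That's 405.0000 × 2430 ≈ 984150 black pixels.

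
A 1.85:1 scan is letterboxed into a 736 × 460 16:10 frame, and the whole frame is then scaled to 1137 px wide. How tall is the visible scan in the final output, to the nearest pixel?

At 736×460 the scan is width-limited, so height = 736 / 1.850 ≈ 397.84 px.
Scaling 736 → 1137 is ×1.5448, so the height becomes 397.84 × 1.5448 ≈ 614.59 px.

615 px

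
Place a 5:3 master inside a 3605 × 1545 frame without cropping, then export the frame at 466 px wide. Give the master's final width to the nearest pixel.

In the 3605×1545 frame the master fills the height: width = 1545 × 5/3 ≈ 2575.00 px.
Resizing to 466 px wide multiplies everything by 0.1293: 2575.00 → 332.86 px.

333 px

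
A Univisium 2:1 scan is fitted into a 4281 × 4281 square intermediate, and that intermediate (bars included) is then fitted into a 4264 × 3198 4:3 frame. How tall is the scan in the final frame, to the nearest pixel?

Inside the 4281×4281 canvas the scan is width-limited at 4281.00 × 2140.50.
square in 4264×3198: fills the height, so the intermediate becomes 3198.00 × 3198.00 — a scale of ×0.7470.
Applying the same ×0.7470: 2140.50 → 1599.00.

1599 px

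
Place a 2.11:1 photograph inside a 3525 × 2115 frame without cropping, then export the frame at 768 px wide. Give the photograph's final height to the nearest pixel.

At 3525×2115 the photograph is width-limited, so height = 3525 / 2.110 ≈ 1670.62 px.
Scaling 3525 → 768 is ×0.2179, so the height becomes 1670.62 × 0.2179 ≈ 363.98 px.

364 px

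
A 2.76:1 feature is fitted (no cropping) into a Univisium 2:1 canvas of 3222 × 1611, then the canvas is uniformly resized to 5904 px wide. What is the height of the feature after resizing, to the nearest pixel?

In the 3222×1611 frame the feature fills the width: height = 3222 / 2.760 ≈ 1167.39 px.
The frame scales by 5904/3222 = 1.8324; 1167.39 × 1.8324 ≈ 2139.13 px.

2139 px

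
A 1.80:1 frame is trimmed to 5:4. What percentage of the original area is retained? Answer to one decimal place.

69.4%

5:4 is narrower than 1.80:1, so the crop keeps the full height and trims the width.
Fraction kept = (1.250)/(1.800) ≈ 69.44%.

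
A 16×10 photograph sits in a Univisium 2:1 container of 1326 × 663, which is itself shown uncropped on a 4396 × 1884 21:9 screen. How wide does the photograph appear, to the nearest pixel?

First fit — 16×10 into 1326×663 spans the height: 1060.80 × 663.00.
Univisium 2:1 in 4396×1884: fills the height, so the intermediate becomes 3768.00 × 1884.00 — a scale of ×2.8416.
The photograph scales with it: width 1060.80 × 2.8416 ≈ 3014.40.

3014 px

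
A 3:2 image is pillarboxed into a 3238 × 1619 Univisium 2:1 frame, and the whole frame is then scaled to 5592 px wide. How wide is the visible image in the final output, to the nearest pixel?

4194 px

Fitted into 3238×1619, the image spans the height; its width is 1619 × 3/2 ≈ 2428.50 px.
The frame scales by 5592/3238 = 1.7270; 2428.50 × 1.7270 ≈ 4194.00 px.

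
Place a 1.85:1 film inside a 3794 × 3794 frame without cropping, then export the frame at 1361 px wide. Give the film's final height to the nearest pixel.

At 3794×3794 the film is width-limited, so height = 3794 / 1.850 ≈ 2050.81 px.
The frame scales by 1361/3794 = 0.3587; 2050.81 × 0.3587 ≈ 735.68 px.

736 px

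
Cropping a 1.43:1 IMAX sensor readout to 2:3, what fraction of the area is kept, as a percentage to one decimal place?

46.6%

Going from 1.43:1 IMAX to 2:3 means cutting width while keeping height.
(0.667)/(1.430) ≈ 0.466 of the area survives.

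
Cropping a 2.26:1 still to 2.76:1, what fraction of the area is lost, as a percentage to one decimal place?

18.1%

2.76:1 is wider than 2.26:1, so the crop keeps the full width and trims the height.
Fraction kept = (2.260)/(2.760) ≈ 81.88%, so 18.12% is lost.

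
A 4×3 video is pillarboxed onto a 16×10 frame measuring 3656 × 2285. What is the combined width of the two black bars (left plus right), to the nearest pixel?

609 px

Since 1.333 < 1.600, the video is height-limited.
That makes the image 3046.67 px wide (2285 × 4/3).
Leftover width: 3656 − 3046.67 = 609.33 px.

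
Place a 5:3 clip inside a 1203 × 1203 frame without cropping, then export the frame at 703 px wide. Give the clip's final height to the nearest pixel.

422 px

At 1203×1203 the clip is width-limited, so height = 1203 × 3/5 ≈ 721.80 px.
The frame scales by 703/1203 = 0.5844; 721.80 × 0.5844 ≈ 421.80 px.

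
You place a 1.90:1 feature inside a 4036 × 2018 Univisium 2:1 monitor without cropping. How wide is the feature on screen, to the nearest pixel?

3834 px

Since 1.900 < 2.000, the feature is height-limited.
Content width = 2018 × 1.900 ≈ 3834.20 px.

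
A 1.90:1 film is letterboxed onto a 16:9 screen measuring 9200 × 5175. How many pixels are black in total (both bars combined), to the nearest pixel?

1.90:1 (1.900) > 16:9 (1.778), so the film fills the width.
Content height = 9200 / 1.900 ≈ 4842.1053 px.
Black = 5175 − 4842.1053 = 332.8947 px.
That's 332.8947 × 9200 ≈ 3062632 black pixels.

3062632 pixels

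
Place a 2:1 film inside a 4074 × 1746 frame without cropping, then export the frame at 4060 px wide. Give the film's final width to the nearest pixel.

3480 px

At 4074×1746 the film is height-limited, so width = 1746 × 2/1 ≈ 3492.00 px.
Scaling 4074 → 4060 is ×0.9966, so the width becomes 3492.00 × 0.9966 ≈ 3480.00 px.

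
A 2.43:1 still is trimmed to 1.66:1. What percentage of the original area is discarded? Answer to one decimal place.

1.66:1 is narrower than 2.43:1, so the crop keeps the full height and trims the width.
(1.660)/(2.430) ≈ 0.683 of the area survives, leaving 31.69% discarded.

31.7%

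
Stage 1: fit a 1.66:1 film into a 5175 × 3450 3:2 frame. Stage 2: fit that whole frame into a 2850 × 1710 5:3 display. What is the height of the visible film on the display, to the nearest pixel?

1545 px

First fit — 1.66:1 into 5175×3450 spans the width: 5175.00 × 3117.47.
Second fit — the 3:2 canvas into 2850×1710 spans the height: 2565.00 × 1710.00 (×0.4957 from 5175×3450).
The film scales with it: height 3117.47 × 0.4957 ≈ 1545.18.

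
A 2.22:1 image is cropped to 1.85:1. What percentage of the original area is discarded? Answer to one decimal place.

The height stays; only width is cut (since 1.85:1 is narrower than 2.22:1).
Area ratio = (1.850)/(2.220) = 83.33%; the remaining 16.67% is cropped out.

16.7%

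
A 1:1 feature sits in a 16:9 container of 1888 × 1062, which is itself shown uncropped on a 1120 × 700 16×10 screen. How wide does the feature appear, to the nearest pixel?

Inside the 1888×1062 canvas the feature is height-limited at 1062.00 × 1062.00.
The 16:9 canvas is width-limited in 1120×700, giving 1120.00 × 630.00; scale factor 0.5932.
Applying the same ×0.5932: 1062.00 → 630.00.

630 px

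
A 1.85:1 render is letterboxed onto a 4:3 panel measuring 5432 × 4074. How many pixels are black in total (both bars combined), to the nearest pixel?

6180442 pixels

1.85:1 (1.850) > 4:3 (1.333), so the render fills the width.
Content height = 5432 / 1.850 ≈ 2936.2162 px.
Black = 4074 − 2936.2162 = 1137.7838 px.
Bar area = 1137.7838 × 5432 ≈ 6180442 px.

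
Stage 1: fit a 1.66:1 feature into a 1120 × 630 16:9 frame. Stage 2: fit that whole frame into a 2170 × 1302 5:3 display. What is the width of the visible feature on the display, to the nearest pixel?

2026 px

1.66:1 in 1120×630: fills the height, so the feature is 1045.80 × 630.00.
Second fit — the 16:9 canvas into 2170×1302 spans the width: 2170.00 × 1220.62 (×1.9375 from 1120×630).
The feature scales with it: width 1045.80 × 1.9375 ≈ 2026.24.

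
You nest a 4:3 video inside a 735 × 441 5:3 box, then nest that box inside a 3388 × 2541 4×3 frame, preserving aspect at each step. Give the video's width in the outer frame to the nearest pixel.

Inside the 735×441 canvas the video is height-limited at 588.00 × 441.00.
The 5:3 canvas is width-limited in 3388×2541, giving 3388.00 × 2032.80; scale factor 4.6095.
So the video's width is 588.00 × 4.6095 ≈ 2710.40.

2710 px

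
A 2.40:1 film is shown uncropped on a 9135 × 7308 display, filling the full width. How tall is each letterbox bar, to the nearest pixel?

That makes the image 3806.25 px tall (9135 / 2.400).
7308 − 3806.25 = 3501.75 px of bars (1750.88 each).

1751 px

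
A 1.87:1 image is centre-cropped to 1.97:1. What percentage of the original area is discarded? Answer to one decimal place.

1.97:1 is wider than 1.87:1, so the crop keeps the full width and trims the height.
(1.870)/(1.970) ≈ 0.949 of the area survives, leaving 5.08% discarded.

5.1%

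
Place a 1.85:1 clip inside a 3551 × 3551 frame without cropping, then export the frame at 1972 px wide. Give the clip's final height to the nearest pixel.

1066 px

In the 3551×3551 frame the clip fills the width: height = 3551 / 1.850 ≈ 1919.46 px.
The frame scales by 1972/3551 = 0.5553; 1919.46 × 0.5553 ≈ 1065.95 px.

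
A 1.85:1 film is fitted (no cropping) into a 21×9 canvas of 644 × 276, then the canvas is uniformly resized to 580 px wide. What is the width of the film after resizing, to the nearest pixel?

460 px

In the 644×276 frame the film fills the height: width = 276 × 1.850 ≈ 510.60 px.
Scaling 644 → 580 is ×0.9006, so the width becomes 510.60 × 0.9006 ≈ 459.86 px.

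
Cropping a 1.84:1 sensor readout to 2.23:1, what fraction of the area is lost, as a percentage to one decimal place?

17.5%

Going from 1.84:1 to 2.23:1 means cutting height while keeping width.
(1.840)/(2.230) ≈ 0.825 of the area survives, leaving 17.49% discarded.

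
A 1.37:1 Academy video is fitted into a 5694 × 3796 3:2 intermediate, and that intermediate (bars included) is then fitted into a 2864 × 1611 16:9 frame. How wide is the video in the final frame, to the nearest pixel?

2207 px

1.37:1 Academy in 5694×3796: fills the height, so the video is 5200.52 × 3796.00.
Second fit — the 3:2 canvas into 2864×1611 spans the height: 2416.50 × 1611.00 (×0.4244 from 5694×3796).
Applying the same ×0.4244: 5200.52 → 2207.07.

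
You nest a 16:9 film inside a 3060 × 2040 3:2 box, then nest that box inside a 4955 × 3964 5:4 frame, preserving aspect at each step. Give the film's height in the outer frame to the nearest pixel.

Inside the 3060×2040 canvas the film is width-limited at 3060.00 × 1721.25.
3:2 in 4955×3964: fills the width, so the intermediate becomes 4955.00 × 3303.33 — a scale of ×1.6193.
Applying the same ×1.6193: 1721.25 → 2787.19.

2787 px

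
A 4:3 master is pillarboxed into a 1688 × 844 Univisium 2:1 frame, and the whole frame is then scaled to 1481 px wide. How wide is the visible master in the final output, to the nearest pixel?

987 px

Fitted into 1688×844, the master spans the height; its width is 844 × 4/3 ≈ 1125.33 px.
Scaling 1688 → 1481 is ×0.8774, so the width becomes 1125.33 × 0.8774 ≈ 987.33 px.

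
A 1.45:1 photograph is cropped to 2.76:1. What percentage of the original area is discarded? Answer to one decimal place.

47.5%

2.76:1 is wider than 1.45:1, so the crop keeps the full width and trims the height.
Fraction kept = (1.450)/(2.760) ≈ 52.54%, so 47.46% is lost.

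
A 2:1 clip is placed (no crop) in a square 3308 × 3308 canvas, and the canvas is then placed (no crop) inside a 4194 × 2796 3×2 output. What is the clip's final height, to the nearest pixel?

1398 px

First fit — 2:1 into 3308×3308 spans the width: 3308.00 × 1654.00.
The square canvas is height-limited in 4194×2796, giving 2796.00 × 2796.00; scale factor 0.8452.
So the clip's height is 1654.00 × 0.8452 ≈ 1398.00.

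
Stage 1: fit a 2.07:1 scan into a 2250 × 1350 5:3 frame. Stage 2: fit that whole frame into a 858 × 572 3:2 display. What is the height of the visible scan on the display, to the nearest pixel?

414 px

Inside the 2250×1350 canvas the scan is width-limited at 2250.00 × 1086.96.
Second fit — the 5:3 canvas into 858×572 spans the width: 858.00 × 514.80 (×0.3813 from 2250×1350).
Applying the same ×0.3813: 1086.96 → 414.49.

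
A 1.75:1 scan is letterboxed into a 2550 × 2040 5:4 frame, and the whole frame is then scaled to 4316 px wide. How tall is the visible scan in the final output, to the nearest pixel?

At 2550×2040 the scan is width-limited, so height = 2550 / 1.750 ≈ 1457.14 px.
Scaling 2550 → 4316 is ×1.6925, so the height becomes 1457.14 × 1.6925 ≈ 2466.29 px.

2466 px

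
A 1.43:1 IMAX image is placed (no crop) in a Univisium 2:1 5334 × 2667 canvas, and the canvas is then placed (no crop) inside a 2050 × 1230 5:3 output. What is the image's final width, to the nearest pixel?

1466 px

Inside the 5334×2667 canvas the image is height-limited at 3813.81 × 2667.00.
The Univisium 2:1 canvas is width-limited in 2050×1230, giving 2050.00 × 1025.00; scale factor 0.3843.
So the image's width is 3813.81 × 0.3843 ≈ 1465.75.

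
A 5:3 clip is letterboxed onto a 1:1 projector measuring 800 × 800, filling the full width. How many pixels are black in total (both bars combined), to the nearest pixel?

256000 pixels

The clip is 800 × 3/5 ≈ 480.0000 px tall.
Leftover height: 800 − 480.0000 = 320.0000 px.
Bar area = 320.0000 × 800 ≈ 256000 px.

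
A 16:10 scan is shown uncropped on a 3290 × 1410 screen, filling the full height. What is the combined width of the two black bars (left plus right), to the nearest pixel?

1034 px

Content width = 1410 × 16/10 ≈ 2256.00 px.
3290 − 2256.00 = 1034.00 px of bars.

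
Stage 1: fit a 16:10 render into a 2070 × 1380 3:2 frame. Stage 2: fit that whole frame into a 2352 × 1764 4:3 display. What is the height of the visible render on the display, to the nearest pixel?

1470 px

16:10 in 2070×1380: fills the width, so the render is 2070.00 × 1293.75.
Second fit — the 3:2 canvas into 2352×1764 spans the width: 2352.00 × 1568.00 (×1.1362 from 2070×1380).
So the render's height is 1293.75 × 1.1362 ≈ 1470.00.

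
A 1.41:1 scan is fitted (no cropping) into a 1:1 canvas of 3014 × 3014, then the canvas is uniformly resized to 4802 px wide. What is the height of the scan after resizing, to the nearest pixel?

At 3014×3014 the scan is width-limited, so height = 3014 / 1.410 ≈ 2137.59 px.
Resizing to 4802 px wide multiplies everything by 1.5932: 2137.59 → 3405.67 px.

3406 px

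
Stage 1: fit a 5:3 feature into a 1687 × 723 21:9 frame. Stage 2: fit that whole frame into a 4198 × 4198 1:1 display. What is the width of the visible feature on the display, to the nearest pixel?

2999 px

Inside the 1687×723 canvas the feature is height-limited at 1205.00 × 723.00.
The 21:9 canvas is width-limited in 4198×4198, giving 4198.00 × 1799.14; scale factor 2.4884.
The feature scales with it: width 1205.00 × 2.4884 ≈ 2998.57.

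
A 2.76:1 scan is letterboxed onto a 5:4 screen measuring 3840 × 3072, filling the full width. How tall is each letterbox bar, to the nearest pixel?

The scan is 3840 / 2.760 ≈ 1391.30 px tall.
Black = 3072 − 1391.30 = 1680.70 px, or 840.35 per bar.

840 px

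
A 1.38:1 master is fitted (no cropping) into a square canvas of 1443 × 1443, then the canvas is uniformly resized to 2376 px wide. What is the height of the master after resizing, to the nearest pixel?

1722 px

In the 1443×1443 frame the master fills the width: height = 1443 / 1.380 ≈ 1045.65 px.
Resizing to 2376 px wide multiplies everything by 1.6466: 1045.65 → 1721.74 px.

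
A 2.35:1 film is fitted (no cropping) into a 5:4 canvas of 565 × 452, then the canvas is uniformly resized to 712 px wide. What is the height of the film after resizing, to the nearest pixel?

303 px

Fitted into 565×452, the film spans the width; its height is 565 / 2.350 ≈ 240.43 px.
Resizing to 712 px wide multiplies everything by 1.2602: 240.43 → 302.98 px.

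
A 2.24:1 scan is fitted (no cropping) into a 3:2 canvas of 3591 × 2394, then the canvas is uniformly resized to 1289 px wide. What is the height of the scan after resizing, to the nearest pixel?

At 3591×2394 the scan is width-limited, so height = 3591 / 2.240 ≈ 1603.12 px.
The frame scales by 1289/3591 = 0.3590; 1603.12 × 0.3590 ≈ 575.45 px.

575 px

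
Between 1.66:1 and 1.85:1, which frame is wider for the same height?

1.66 and 1.85; 1.85 > 1.66.

1.85:1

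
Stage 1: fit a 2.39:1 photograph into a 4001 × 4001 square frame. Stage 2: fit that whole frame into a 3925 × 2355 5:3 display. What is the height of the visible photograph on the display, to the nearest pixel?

First fit — 2.39:1 into 4001×4001 spans the width: 4001.00 × 1674.06.
The square canvas is height-limited in 3925×2355, giving 2355.00 × 2355.00; scale factor 0.5886.
So the photograph's height is 1674.06 × 0.5886 ≈ 985.36.

985 px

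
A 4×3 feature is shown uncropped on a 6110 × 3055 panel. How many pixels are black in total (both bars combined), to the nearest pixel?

6222017 pixels

Since 1.333 < 2.000, the feature is height-limited.
The feature is 3055 × 4/3 ≈ 4073.3333 px wide.
Leftover width: 6110 − 4073.3333 = 2036.6667 px.
Across the 3055-px span: 2036.6667 × 3055 ≈ 6222017 px.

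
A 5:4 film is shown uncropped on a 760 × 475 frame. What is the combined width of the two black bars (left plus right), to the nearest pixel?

166 px

5:4 is narrower than 16×10, so it spans the full height.
That makes the image 593.75 px wide (475 × 5/4).
760 − 593.75 = 166.25 px of bars.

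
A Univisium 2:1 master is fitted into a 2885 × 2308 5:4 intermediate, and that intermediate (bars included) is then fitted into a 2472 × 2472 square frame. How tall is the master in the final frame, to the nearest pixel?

Inside the 2885×2308 canvas the master is width-limited at 2885.00 × 1442.50.
Second fit — the 5:4 canvas into 2472×2472 spans the width: 2472.00 × 1977.60 (×0.8568 from 2885×2308).
Applying the same ×0.8568: 1442.50 → 1236.00.

1236 px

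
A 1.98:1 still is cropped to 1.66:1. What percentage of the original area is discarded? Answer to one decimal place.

16.2%

The height stays; only width is cut (since 1.66:1 is narrower than 1.98:1).
(1.660)/(1.980) ≈ 0.838 of the area survives, leaving 16.16% discarded.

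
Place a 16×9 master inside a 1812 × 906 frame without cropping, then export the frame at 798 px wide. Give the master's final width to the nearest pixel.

Fitted into 1812×906, the master spans the height; its width is 906 × 16/9 ≈ 1610.67 px.
Scaling 1812 → 798 is ×0.4404, so the width becomes 1610.67 × 0.4404 ≈ 709.33 px.

709 px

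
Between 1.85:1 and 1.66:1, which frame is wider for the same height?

1.85:1

1.85 and 1.66; 1.85 > 1.66.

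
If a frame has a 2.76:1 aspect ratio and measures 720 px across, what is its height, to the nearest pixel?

261 px

720 / 2.760 = 260.87.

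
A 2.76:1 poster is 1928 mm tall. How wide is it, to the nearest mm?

5321 mm

At 2.76:1, 1928 × 2.760 ≈ 5321.28.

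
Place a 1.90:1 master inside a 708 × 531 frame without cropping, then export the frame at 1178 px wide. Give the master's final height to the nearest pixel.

620 px

At 708×531 the master is width-limited, so height = 708 / 1.900 ≈ 372.63 px.
Scaling 708 → 1178 is ×1.6638, so the height becomes 372.63 × 1.6638 ≈ 620.00 px.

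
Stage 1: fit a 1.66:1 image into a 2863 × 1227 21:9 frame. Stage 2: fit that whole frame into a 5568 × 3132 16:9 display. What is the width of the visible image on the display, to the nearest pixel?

3961 px

First fit — 1.66:1 into 2863×1227 spans the height: 2036.82 × 1227.00.
The 21:9 canvas is width-limited in 5568×3132, giving 5568.00 × 2386.29; scale factor 1.9448.
Applying the same ×1.9448: 2036.82 → 3961.23.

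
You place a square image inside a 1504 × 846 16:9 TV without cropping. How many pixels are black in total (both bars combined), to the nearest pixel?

Since 1.000 < 1.778, the image is height-limited.
That makes the image 846.0000 px wide (846 × 1/1).
1504 − 846.0000 = 658.0000 px of bars.
That's 658.0000 × 846 ≈ 556668 black pixels.

556668 pixels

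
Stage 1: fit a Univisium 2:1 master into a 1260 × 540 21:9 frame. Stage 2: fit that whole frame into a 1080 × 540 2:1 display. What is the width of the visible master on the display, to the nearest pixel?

926 px

Univisium 2:1 in 1260×540: fills the height, so the master is 1080.00 × 540.00.
Second fit — the 21:9 canvas into 1080×540 spans the width: 1080.00 × 462.86 (×0.8571 from 1260×540).
So the master's width is 1080.00 × 0.8571 ≈ 925.71.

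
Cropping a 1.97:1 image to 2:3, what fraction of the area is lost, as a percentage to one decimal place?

66.2%

2:3 is narrower than 1.97:1, so the crop keeps the full height and trims the width.
(0.667)/(1.970) ≈ 0.338 of the area survives, leaving 66.16% discarded.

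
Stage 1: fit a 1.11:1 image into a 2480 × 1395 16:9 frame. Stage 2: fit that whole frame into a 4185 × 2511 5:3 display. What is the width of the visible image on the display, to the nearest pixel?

First fit — 1.11:1 into 2480×1395 spans the height: 1548.45 × 1395.00.
The 16:9 canvas is width-limited in 4185×2511, giving 4185.00 × 2354.06; scale factor 1.6875.
Applying the same ×1.6875: 1548.45 → 2613.01.

2613 px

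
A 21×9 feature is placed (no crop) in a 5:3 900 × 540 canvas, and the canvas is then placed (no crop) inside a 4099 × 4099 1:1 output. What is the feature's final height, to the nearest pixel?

1757 px

First fit — 21×9 into 900×540 spans the width: 900.00 × 385.71.
5:3 in 4099×4099: fills the width, so the intermediate becomes 4099.00 × 2459.40 — a scale of ×4.5544.
The feature scales with it: height 385.71 × 4.5544 ≈ 1756.71.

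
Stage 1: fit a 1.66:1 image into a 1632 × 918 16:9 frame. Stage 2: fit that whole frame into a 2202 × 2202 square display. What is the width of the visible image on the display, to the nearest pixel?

Inside the 1632×918 canvas the image is height-limited at 1523.88 × 918.00.
16:9 in 2202×2202: fills the width, so the intermediate becomes 2202.00 × 1238.62 — a scale of ×1.3493.
The image scales with it: width 1523.88 × 1.3493 ≈ 2056.12.

2056 px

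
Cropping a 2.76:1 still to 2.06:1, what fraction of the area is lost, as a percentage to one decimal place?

Going from 2.76:1 to 2.06:1 means cutting width while keeping height.
(2.060)/(2.760) ≈ 0.746 of the area survives, leaving 25.36% discarded.

25.4%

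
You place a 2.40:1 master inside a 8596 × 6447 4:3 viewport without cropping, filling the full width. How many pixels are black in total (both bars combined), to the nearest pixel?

That makes the image 3581.6667 px tall (8596 / 2.400).
Leftover height: 6447 − 3581.6667 = 2865.3333 px.
Across the 8596-px span: 2865.3333 × 8596 ≈ 24630405 px.

24630405 pixels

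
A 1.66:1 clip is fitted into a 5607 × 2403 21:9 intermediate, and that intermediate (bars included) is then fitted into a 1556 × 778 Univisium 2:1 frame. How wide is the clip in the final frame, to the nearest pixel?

1.66:1 in 5607×2403: fills the height, so the clip is 3988.98 × 2403.00.
The 21:9 canvas is width-limited in 1556×778, giving 1556.00 × 666.86; scale factor 0.2775.
Applying the same ×0.2775: 3988.98 → 1106.98.

1107 px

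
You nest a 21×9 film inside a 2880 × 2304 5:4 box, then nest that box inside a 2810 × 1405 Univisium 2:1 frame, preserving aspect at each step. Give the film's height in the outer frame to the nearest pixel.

21×9 in 2880×2304: fills the width, so the film is 2880.00 × 1234.29.
The 5:4 canvas is height-limited in 2810×1405, giving 1756.25 × 1405.00; scale factor 0.6098.
So the film's height is 1234.29 × 0.6098 ≈ 752.68.

753 px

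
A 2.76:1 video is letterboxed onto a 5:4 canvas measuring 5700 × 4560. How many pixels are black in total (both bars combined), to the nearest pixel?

14220261 pixels

2.76:1 (2.760) > 5:4 (1.250), so the video fills the width.
That makes the image 2065.2174 px tall (5700 / 2.760).
4560 − 2065.2174 = 2494.7826 px of bars.
That's 2494.7826 × 5700 ≈ 14220261 black pixels.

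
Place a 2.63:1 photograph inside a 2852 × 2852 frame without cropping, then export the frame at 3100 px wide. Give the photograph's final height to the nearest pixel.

1179 px

At 2852×2852 the photograph is width-limited, so height = 2852 / 2.630 ≈ 1084.41 px.
Scaling 2852 → 3100 is ×1.0870, so the height becomes 1084.41 × 1.0870 ≈ 1178.71 px.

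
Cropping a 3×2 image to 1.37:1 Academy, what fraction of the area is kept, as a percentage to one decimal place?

The height stays; only width is cut (since 1.37:1 Academy is narrower than 3×2).
(1.370)/(1.500) ≈ 0.913 of the area survives.

91.3%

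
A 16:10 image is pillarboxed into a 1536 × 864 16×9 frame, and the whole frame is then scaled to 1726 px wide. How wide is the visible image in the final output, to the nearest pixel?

1553 px

Fitted into 1536×864, the image spans the height; its width is 864 × 16/10 ≈ 1382.40 px.
The frame scales by 1726/1536 = 1.1237; 1382.40 × 1.1237 ≈ 1553.40 px.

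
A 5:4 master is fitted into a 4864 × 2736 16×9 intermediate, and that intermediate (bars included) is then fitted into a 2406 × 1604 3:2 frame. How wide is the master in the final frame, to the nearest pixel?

First fit — 5:4 into 4864×2736 spans the height: 3420.00 × 2736.00.
Second fit — the 16×9 canvas into 2406×1604 spans the width: 2406.00 × 1353.38 (×0.4947 from 4864×2736).
The master scales with it: width 3420.00 × 0.4947 ≈ 1691.72.

1692 px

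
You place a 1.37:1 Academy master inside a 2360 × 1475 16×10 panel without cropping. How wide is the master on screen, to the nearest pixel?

1.37:1 Academy is narrower than 16×10, so it spans the full height.
The master is 1475 × 1.370 ≈ 2020.75 px wide.

2021 px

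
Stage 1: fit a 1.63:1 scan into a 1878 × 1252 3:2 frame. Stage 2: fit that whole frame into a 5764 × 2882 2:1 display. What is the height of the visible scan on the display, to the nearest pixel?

Inside the 1878×1252 canvas the scan is width-limited at 1878.00 × 1152.15.
Second fit — the 3:2 canvas into 5764×2882 spans the height: 4323.00 × 2882.00 (×2.3019 from 1878×1252).
So the scan's height is 1152.15 × 2.3019 ≈ 2652.15.

2652 px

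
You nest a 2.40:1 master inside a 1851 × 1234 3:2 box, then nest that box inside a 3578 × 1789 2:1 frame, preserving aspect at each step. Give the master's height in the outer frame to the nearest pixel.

2.40:1 in 1851×1234: fills the width, so the master is 1851.00 × 771.25.
3:2 in 3578×1789: fills the height, so the intermediate becomes 2683.50 × 1789.00 — a scale of ×1.4498.
The master scales with it: height 771.25 × 1.4498 ≈ 1118.12.

1118 px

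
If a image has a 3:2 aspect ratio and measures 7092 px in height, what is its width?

7092 × 3/2 = 10638.

10638 px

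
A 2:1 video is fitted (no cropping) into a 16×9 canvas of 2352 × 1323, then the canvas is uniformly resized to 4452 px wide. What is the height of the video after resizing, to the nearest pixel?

2226 px

At 2352×1323 the video is width-limited, so height = 2352 × 1/2 ≈ 1176.00 px.
Scaling 2352 → 4452 is ×1.8929, so the height becomes 1176.00 × 1.8929 ≈ 2226.00 px.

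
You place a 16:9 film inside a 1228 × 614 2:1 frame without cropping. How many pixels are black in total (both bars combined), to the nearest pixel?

16:9 (1.778) < 2:1 (2.000), so the film fills the height.
That makes the image 1091.5556 px wide (614 × 16/9).
1228 − 1091.5556 = 136.4444 px of bars.
Across the 614-px span: 136.4444 × 614 ≈ 83777 px.

83777 pixels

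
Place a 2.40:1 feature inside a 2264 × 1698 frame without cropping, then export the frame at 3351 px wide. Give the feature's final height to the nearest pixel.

1396 px

At 2264×1698 the feature is width-limited, so height = 2264 / 2.400 ≈ 943.33 px.
Scaling 2264 → 3351 is ×1.4801, so the height becomes 943.33 × 1.4801 ≈ 1396.25 px.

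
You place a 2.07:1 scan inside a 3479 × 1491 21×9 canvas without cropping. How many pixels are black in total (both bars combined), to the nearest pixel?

585411 pixels

2.07:1 is narrower than 21×9, so it spans the full height.
That makes the image 3086.3700 px wide (1491 × 2.070).
3479 − 3086.3700 = 392.6300 px of bars.
That's 392.6300 × 1491 ≈ 585411 black pixels.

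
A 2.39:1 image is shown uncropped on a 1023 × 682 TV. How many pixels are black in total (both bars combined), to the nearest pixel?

259808 pixels

Since 2.390 > 1.500, the image is width-limited.
The image is 1023 / 2.390 ≈ 428.0335 px tall.
Black = 682 − 428.0335 = 253.9665 px.
That's 253.9665 × 1023 ≈ 259808 black pixels.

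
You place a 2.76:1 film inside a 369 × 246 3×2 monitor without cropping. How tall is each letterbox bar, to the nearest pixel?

2.76:1 (2.760) > 3×2 (1.500), so the film fills the width.
That makes the image 133.70 px tall (369 / 2.760).
Black = 246 − 133.70 = 112.30 px, or 56.15 per bar.

56 px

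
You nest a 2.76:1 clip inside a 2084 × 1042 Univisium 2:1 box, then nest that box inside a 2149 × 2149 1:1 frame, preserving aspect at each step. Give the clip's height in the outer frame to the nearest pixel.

First fit — 2.76:1 into 2084×1042 spans the width: 2084.00 × 755.07.
The Univisium 2:1 canvas is width-limited in 2149×2149, giving 2149.00 × 1074.50; scale factor 1.0312.
So the clip's height is 755.07 × 1.0312 ≈ 778.62.

779 px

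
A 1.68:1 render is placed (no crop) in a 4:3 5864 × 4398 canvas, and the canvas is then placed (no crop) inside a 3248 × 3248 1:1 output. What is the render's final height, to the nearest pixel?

Inside the 5864×4398 canvas the render is width-limited at 5864.00 × 3490.48.
4:3 in 3248×3248: fills the width, so the intermediate becomes 3248.00 × 2436.00 — a scale of ×0.5539.
The render scales with it: height 3490.48 × 0.5539 ≈ 1933.33.

1933 px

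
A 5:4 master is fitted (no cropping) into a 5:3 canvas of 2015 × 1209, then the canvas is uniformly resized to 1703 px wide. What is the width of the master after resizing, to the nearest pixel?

1277 px

At 2015×1209 the master is height-limited, so width = 1209 × 5/4 ≈ 1511.25 px.
Resizing to 1703 px wide multiplies everything by 0.8452: 1511.25 → 1277.25 px.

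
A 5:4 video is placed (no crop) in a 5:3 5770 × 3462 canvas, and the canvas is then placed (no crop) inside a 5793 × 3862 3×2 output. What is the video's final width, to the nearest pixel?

Inside the 5770×3462 canvas the video is height-limited at 4327.50 × 3462.00.
Second fit — the 5:3 canvas into 5793×3862 spans the width: 5793.00 × 3475.80 (×1.0040 from 5770×3462).
Applying the same ×1.0040: 4327.50 → 4344.75.

4345 px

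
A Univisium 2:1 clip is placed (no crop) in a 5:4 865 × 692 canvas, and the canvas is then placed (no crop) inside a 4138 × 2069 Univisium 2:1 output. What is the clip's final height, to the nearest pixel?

1293 px

First fit — Univisium 2:1 into 865×692 spans the width: 865.00 × 432.50.
5:4 in 4138×2069: fills the height, so the intermediate becomes 2586.25 × 2069.00 — a scale of ×2.9899.
The clip scales with it: height 432.50 × 2.9899 ≈ 1293.12.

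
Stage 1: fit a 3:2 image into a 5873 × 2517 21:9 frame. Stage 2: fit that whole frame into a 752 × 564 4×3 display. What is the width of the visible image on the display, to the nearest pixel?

483 px

3:2 in 5873×2517: fills the height, so the image is 3775.50 × 2517.00.
Second fit — the 21:9 canvas into 752×564 spans the width: 752.00 × 322.29 (×0.1280 from 5873×2517).
The image scales with it: width 3775.50 × 0.1280 ≈ 483.43.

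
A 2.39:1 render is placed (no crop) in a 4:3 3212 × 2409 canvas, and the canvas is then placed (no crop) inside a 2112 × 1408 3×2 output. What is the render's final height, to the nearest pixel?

2.39:1 in 3212×2409: fills the width, so the render is 3212.00 × 1343.93.
4:3 in 2112×1408: fills the height, so the intermediate becomes 1877.33 × 1408.00 — a scale of ×0.5845.
So the render's height is 1343.93 × 0.5845 ≈ 785.50.

785 px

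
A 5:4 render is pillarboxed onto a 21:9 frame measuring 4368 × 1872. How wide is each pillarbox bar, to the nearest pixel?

1014 px

Since 1.250 < 2.333, the render is height-limited.
The render is 1872 × 5/4 ≈ 2340.00 px wide.
Black = 4368 − 2340.00 = 2028.00 px, or 1014.00 per bar.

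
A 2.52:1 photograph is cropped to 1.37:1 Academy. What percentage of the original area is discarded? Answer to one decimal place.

Going from 2.52:1 to 1.37:1 Academy means cutting width while keeping height.
Fraction kept = (1.370)/(2.520) ≈ 54.37%, so 45.63% is lost.

45.6%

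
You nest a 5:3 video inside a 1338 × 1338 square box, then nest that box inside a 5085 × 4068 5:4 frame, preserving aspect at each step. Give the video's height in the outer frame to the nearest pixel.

2441 px

5:3 in 1338×1338: fills the width, so the video is 1338.00 × 802.80.
square in 5085×4068: fills the height, so the intermediate becomes 4068.00 × 4068.00 — a scale of ×3.0404.
Applying the same ×3.0404: 802.80 → 2440.80.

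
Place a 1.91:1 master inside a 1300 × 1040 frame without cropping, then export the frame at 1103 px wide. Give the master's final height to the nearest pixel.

At 1300×1040 the master is width-limited, so height = 1300 / 1.910 ≈ 680.63 px.
The frame scales by 1103/1300 = 0.8485; 680.63 × 0.8485 ≈ 577.49 px.

577 px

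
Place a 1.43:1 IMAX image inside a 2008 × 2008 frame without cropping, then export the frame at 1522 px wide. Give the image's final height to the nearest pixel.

At 2008×2008 the image is width-limited, so height = 2008 / 1.430 ≈ 1404.20 px.
The frame scales by 1522/2008 = 0.7580; 1404.20 × 0.7580 ≈ 1064.34 px.

1064 px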